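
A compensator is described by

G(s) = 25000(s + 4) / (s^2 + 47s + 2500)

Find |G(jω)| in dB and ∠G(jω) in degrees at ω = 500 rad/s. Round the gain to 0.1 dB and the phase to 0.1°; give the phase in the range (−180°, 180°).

At s = jω = j500:
zero (s+4): 4 + j500 → |·| = √(4²+500²) = √250016 ≈ 500.02, ∠ = arctan(500/4) ≈ 89.54°
quadratic: (j500)² + 47·j500 + 2500 = -247500 + j23500 → |·| ≈ 2.4861e+05, ∠ ≈ 174.58°
|G| = 25000 · 500.02 / 2.4861e+05 ≈ 50.282
Gain = 20 log₁₀(50.282) ≈ 34.03 dB
∠G = 89.54° − 174.58° = -85.04°

34.0 dB, -85.0°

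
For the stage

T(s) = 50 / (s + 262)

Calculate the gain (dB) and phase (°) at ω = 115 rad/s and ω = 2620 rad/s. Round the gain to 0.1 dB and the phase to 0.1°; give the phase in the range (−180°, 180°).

Substitute s = j115:
Numerator: 50 = 50 + j0
Denominator: (j115) + 262 = 262 + j115
|N| = √(50² + 0²) ≈ 50, ∠N ≈ 0.00°
|D| = √(262² + 115²) ≈ 286.13, ∠D ≈ 23.70°
|T| = 50 / 286.13 ≈ 0.17475
Gain = 20 log₁₀(0.17475) ≈ -15.15 dB
∠T = 0.00° − 23.70° = -23.70°

Substitute s = j2620:
Numerator: 50 = 50 + j0
Denominator: (j2620) + 262 = 262 + j2620
|N| = √(50² + 0²) ≈ 50, ∠N ≈ 0.00°
|D| = √(262² + 2620²) ≈ 2633.1, ∠D ≈ 84.29°
|T| = 50 / 2633.1 ≈ 0.018989
Gain = 20 log₁₀(0.018989) ≈ -34.43 dB
∠T = 0.00° − 84.29° = -84.29°

ω = 115: -15.2 dB, -23.7°; ω = 2620: -34.4 dB, -84.3°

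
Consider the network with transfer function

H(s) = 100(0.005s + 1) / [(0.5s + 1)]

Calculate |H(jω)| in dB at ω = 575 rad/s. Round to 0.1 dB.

At ω = 575 rad/s:
zero (1 + j575·0.005) = 1 + j2.875 → |·| ≈ 3.0439, ∠ ≈ 70.82°
pole (1 + j575·0.5) = 1 + j287.5 → |·| ≈ 287.5, ∠ ≈ 89.80°
|H| = 100 · 3.0439 / (287.5) ≈ 1.0587
Gain = 20 log₁₀(1.0587) ≈ 0.50 dB

0.5 dB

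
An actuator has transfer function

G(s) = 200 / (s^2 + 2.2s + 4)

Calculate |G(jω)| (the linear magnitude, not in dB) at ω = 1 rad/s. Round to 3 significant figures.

At s = jω = j1:
quadratic: (j1)² + 2.2·j1 + 4 = 3 + j2.2 → |·| ≈ 3.7202, ∠ ≈ 36.25°
|G| = 200 / 3.7202 ≈ 53.761

53.8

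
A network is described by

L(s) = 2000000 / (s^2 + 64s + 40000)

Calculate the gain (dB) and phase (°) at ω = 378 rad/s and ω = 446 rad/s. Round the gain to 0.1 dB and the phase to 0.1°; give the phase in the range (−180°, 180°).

At s = jω = j378:
quadratic: (j378)² + 64·j378 + 40000 = -102884 + j24192 → |·| ≈ 1.0569e+05, ∠ ≈ 166.77°
|L| = 2000000 / 1.0569e+05 ≈ 18.923
Gain = 20 log₁₀(18.923) ≈ 25.54 dB
∠L = 0.00° − 166.77° = -166.77°

At s = jω = j446:
quadratic: (j446)² + 64·j446 + 40000 = -158916 + j28544 → |·| ≈ 1.6146e+05, ∠ ≈ 169.82°
|L| = 2000000 / 1.6146e+05 ≈ 12.387
Gain = 20 log₁₀(12.387) ≈ 21.86 dB
∠L = 0.00° − 169.82° = -169.82°

ω = 378: 25.5 dB, -166.8°; ω = 446: 21.9 dB, -169.8°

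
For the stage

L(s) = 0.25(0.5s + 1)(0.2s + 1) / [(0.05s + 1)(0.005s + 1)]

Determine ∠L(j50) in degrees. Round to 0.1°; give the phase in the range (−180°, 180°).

89.8°

At ω = 50 rad/s:
zero (1 + j50·0.5) = 1 + j25 → |·| ≈ 25.02, ∠ ≈ 87.71°
zero (1 + j50·0.2) = 1 + j10 → |·| ≈ 10.05, ∠ ≈ 84.29°
pole (1 + j50·0.05) = 1 + j2.5 → |·| ≈ 2.6926, ∠ ≈ 68.20°
pole (1 + j50·0.005) = 1 + j0.25 → |·| ≈ 1.0308, ∠ ≈ 14.04°
∠L = (87.71° + 84.29°) − (68.20° + 14.04°) = 89.76°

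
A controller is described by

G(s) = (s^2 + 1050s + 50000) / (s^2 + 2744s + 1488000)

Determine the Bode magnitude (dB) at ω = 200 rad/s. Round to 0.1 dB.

-17.3 dB

Substitute s = j200:
Numerator: (j200)^2 + 1050(j200) + 50000 = 10000 + j210000
Denominator: (j200)^2 + 2744(j200) + 1488000 = 1448000 + j548800
|N| = √(10000² + 210000²) ≈ 2.1024e+05, ∠N ≈ 87.27°
|D| = √(1448000² + 548800²) ≈ 1.5485e+06, ∠D ≈ 20.76°
|G| = 2.1024e+05 / 1.5485e+06 ≈ 0.13577
Gain = 20 log₁₀(0.13577) ≈ -17.34 dB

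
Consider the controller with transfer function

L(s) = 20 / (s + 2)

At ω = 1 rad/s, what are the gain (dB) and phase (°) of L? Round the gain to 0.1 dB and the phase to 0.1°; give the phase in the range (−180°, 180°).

19.0 dB, -26.6°

At s = jω = j1:
pole (s+2): 2 + j1 → |·| = √(2²+1²) = √5 ≈ 2.2361, ∠ = arctan(1/2) ≈ 26.57°
|L| = 20 / 2.2361 ≈ 8.9441
Gain = 20 log₁₀(8.9441) ≈ 19.03 dB
∠L = 0.00° − 26.57° = -26.57°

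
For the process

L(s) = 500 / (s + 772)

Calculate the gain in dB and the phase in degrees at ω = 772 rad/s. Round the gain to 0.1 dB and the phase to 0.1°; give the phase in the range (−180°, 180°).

-6.8 dB, -45.0°

At s = jω = j772:
pole (s+772): 772 + j772 → |·| = √(772²+772²) = √1191968 ≈ 1091.8, ∠ = arctan(772/772) ≈ 45.00°
|L| = 500 / 1091.8 ≈ 0.45796
Gain = 20 log₁₀(0.45796) ≈ -6.78 dB
∠L = 0.00° − 45.00° = -45.00°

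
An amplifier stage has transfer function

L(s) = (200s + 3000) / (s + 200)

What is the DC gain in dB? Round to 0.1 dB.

23.5 dB

L(0) = 3000 / 200 = 15
20 log₁₀(15) ≈ 23.52 dB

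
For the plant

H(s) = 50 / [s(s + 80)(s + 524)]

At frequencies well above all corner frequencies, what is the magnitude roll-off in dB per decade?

Each pole contributes −20 dB/decade at high frequency; each zero contributes +20 dB/decade.
Net: 0 zero(s) − 3 pole(s) → -60 dB/decade.

-60 dB/decade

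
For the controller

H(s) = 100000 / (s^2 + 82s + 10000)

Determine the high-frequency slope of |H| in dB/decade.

Each pole contributes −20 dB/decade at high frequency; each zero contributes +20 dB/decade.
Net: 0 zero(s) − 2 pole(s) → -40 dB/decade.

-40 dB/decade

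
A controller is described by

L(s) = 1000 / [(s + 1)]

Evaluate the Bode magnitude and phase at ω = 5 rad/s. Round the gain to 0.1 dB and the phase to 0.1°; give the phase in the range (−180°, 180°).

45.9 dB, -78.7°

At ω = 5 rad/s:
pole (1 + j5·1) = 1 + j5 → |·| ≈ 5.099, ∠ ≈ 78.69°
|L| = 1000 · 1 / (5.099) ≈ 196.12
Gain = 20 log₁₀(196.12) ≈ 45.85 dB
∠L = (0°) − (78.69°) = -78.69°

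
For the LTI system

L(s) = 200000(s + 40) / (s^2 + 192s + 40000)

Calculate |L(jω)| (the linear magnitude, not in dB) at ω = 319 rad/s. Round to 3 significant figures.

739

At s = jω = j319:
zero (s+40): 40 + j319 → |·| = √(40²+319²) = √103361 ≈ 321.5, ∠ = arctan(319/40) ≈ 82.85°
quadratic: (j319)² + 192·j319 + 40000 = -61761 + j61248 → |·| ≈ 86981, ∠ ≈ 135.24°
|L| = 200000 · 321.5 / 86981 ≈ 739.24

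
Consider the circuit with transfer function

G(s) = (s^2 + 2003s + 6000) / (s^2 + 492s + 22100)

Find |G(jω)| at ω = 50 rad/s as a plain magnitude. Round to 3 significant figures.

3.19

Substitute s = j50:
Numerator: (j50)^2 + 2003(j50) + 6000 = 3500 + j100150
Denominator: (j50)^2 + 492(j50) + 22100 = 19600 + j24600
|N| = √(3500² + 100150²) ≈ 1.0021e+05, ∠N ≈ 88.00°
|D| = √(19600² + 24600²) ≈ 31453, ∠D ≈ 51.45°
|G| = 1.0021e+05 / 31453 ≈ 3.186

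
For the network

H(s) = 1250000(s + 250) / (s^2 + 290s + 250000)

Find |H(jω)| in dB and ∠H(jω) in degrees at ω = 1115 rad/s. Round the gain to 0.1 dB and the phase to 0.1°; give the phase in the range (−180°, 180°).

62.7 dB, -84.6°

At s = jω = j1115:
zero (s+250): 250 + j1115 → |·| = √(250²+1115²) = √1305725 ≈ 1142.7, ∠ = arctan(1115/250) ≈ 77.36°
quadratic: (j1115)² + 290·j1115 + 250000 = -993225 + j323350 → |·| ≈ 1.0445e+06, ∠ ≈ 161.97°
|H| = 1250000 · 1142.7 / 1.0445e+06 ≈ 1367.5
Gain = 20 log₁₀(1367.5) ≈ 62.72 dB
∠H = 77.36° − 161.97° = -84.61°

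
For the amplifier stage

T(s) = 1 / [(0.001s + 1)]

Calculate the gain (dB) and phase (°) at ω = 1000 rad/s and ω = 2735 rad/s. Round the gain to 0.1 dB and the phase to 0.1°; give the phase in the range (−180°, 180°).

ω = 1000: -3.0 dB, -45.0°; ω = 2735: -9.3 dB, -69.9°

At ω = 1000 rad/s:
pole (1 + j1000·0.001) = 1 + j1 → |·| ≈ 1.4142, ∠ ≈ 45.00°
|T| = 1 · 1 / (1.4142) ≈ 0.70711
Gain = 20 log₁₀(0.70711) ≈ -3.01 dB
∠T = (0°) − (45.00°) = -45.00°

At ω = 2735 rad/s:
pole (1 + j2735·0.001) = 1 + j2.735 → |·| ≈ 2.9121, ∠ ≈ 69.92°
|T| = 1 · 1 / (2.9121) ≈ 0.34339
Gain = 20 log₁₀(0.34339) ≈ -9.28 dB
∠T = (0°) − (69.92°) = -69.92°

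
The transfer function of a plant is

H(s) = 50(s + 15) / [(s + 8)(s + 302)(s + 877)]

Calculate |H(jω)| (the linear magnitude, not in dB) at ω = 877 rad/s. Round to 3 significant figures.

At s = jω = j877:
zero (s+15): 15 + j877 → |·| = √(15²+877²) = √769354 ≈ 877.13, ∠ = arctan(877/15) ≈ 89.02°
pole (s+8): 8 + j877 → |·| = √(8²+877²) = √769193 ≈ 877.04, ∠ = arctan(877/8) ≈ 89.48°
pole (s+302): 302 + j877 → |·| = √(302²+877²) = √860333 ≈ 927.54, ∠ = arctan(877/302) ≈ 71.00°
pole (s+877): 877 + j877 → |·| = √(877²+877²) = √1538258 ≈ 1240.3, ∠ = arctan(877/877) ≈ 45.00°
|H| = 50 · 877.13 / 1.009e+09 ≈ 4.3465e-05

4.35e-05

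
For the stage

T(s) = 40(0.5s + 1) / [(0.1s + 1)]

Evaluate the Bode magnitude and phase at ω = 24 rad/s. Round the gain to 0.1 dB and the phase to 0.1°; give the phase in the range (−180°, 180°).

45.4 dB, 17.9°

At ω = 24 rad/s:
zero (1 + j24·0.5) = 1 + j12 → |·| ≈ 12.042, ∠ ≈ 85.24°
pole (1 + j24·0.1) = 1 + j2.4 → |·| ≈ 2.6, ∠ ≈ 67.38°
|T| = 40 · 12.042 / (2.6) ≈ 185.26
Gain = 20 log₁₀(185.26) ≈ 45.36 dB
∠T = (85.24°) − (67.38°) = 17.86°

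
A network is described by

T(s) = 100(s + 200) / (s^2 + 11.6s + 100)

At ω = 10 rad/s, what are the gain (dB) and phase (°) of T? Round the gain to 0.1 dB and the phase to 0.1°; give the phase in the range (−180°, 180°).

44.7 dB, -87.1°

At s = jω = j10:
zero (s+200): 200 + j10 → |·| = √(200²+10²) = √40100 ≈ 200.25, ∠ = arctan(10/200) ≈ 2.86°
quadratic: (j10)² + 11.6·j10 + 100 = 0 + j116 → |·| ≈ 116, ∠ ≈ 90.00°
|T| = 100 · 200.25 / 116 ≈ 172.63
Gain = 20 log₁₀(172.63) ≈ 44.74 dB
∠T = 2.86° − 90.00° = -87.14°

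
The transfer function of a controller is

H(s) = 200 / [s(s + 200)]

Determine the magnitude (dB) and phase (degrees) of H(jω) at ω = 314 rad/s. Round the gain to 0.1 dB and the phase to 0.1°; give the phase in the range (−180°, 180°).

-55.3 dB, -147.5°

At s = jω = j314:
pole (s+200): 200 + j314 → |·| = √(200²+314²) = √138596 ≈ 372.28, ∠ = arctan(314/200) ≈ 57.51°
pole at origin: |s| = 314, ∠ = 90.00° (in denominator)
|H| = 200 / 1.169e+05 ≈ 0.0017109
Gain = 20 log₁₀(0.0017109) ≈ -55.34 dB
∠H = 0.00° − 147.51° = -147.51°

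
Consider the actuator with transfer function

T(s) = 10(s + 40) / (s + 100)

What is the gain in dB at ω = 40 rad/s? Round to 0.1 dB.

At s = jω = j40:
zero (s+40): 40 + j40 → |·| = √(40²+40²) = √3200 ≈ 56.569, ∠ = arctan(40/40) ≈ 45.00°
pole (s+100): 100 + j40 → |·| = √(100²+40²) = √11600 ≈ 107.7, ∠ = arctan(40/100) ≈ 21.80°
|T| = 10 · 56.569 / 107.7 ≈ 5.2525
Gain = 20 log₁₀(5.2525) ≈ 14.41 dB

14.4 dB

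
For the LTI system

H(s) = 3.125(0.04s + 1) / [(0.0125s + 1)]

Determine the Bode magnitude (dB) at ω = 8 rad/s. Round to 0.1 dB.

10.3 dB

At ω = 8 rad/s:
zero (1 + j8·0.04) = 1 + j0.32 → |·| ≈ 1.05, ∠ ≈ 17.74°
pole (1 + j8·0.0125) = 1 + j0.1 → |·| ≈ 1.005, ∠ ≈ 5.71°
|H| = 3.125 · 1.05 / (1.005) ≈ 3.2649
Gain = 20 log₁₀(3.2649) ≈ 10.28 dB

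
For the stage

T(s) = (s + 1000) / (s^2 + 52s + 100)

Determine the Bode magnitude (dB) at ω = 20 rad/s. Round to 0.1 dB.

Substitute s = j20:
Numerator: (j20) + 1000 = 1000 + j20
Denominator: (j20)^2 + 52(j20) + 100 = -300 + j1040
|N| = √(1000² + 20²) ≈ 1000.2, ∠N ≈ 1.15°
|D| = √(300² + 1040²) ≈ 1082.4, ∠D ≈ 106.09°
|T| = 1000.2 / 1082.4 ≈ 0.92406
Gain = 20 log₁₀(0.92406) ≈ -0.69 dB

-0.7 dB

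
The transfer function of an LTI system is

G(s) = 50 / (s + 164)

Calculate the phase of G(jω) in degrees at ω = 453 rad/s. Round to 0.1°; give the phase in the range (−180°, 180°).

-70.1°

At s = jω = j453:
pole (s+164): 164 + j453 → |·| = √(164²+453²) = √232105 ≈ 481.77, ∠ = arctan(453/164) ≈ 70.10°
∠G = 0.00° − 70.10° = -70.10°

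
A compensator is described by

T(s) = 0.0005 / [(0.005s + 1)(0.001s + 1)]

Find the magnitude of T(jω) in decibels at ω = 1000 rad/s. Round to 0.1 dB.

-83.2 dB

At ω = 1000 rad/s:
pole (1 + j1000·0.005) = 1 + j5 → |·| ≈ 5.099, ∠ ≈ 78.69°
pole (1 + j1000·0.001) = 1 + j1 → |·| ≈ 1.4142, ∠ ≈ 45.00°
|T| = 0.0005 · 1 / (5.099 · 1.4142) ≈ 6.9338e-05
Gain = 20 log₁₀(6.9338e-05) ≈ -83.18 dB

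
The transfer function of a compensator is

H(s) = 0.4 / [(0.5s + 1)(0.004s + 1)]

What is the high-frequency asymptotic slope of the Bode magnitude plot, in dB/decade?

-40 dB/decade

Each pole contributes −20 dB/decade at high frequency; each zero contributes +20 dB/decade.
Net: 0 zero(s) − 2 pole(s) → -40 dB/decade.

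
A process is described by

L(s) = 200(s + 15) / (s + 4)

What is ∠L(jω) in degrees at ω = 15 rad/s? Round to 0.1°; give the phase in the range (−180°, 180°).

At s = jω = j15:
zero (s+15): 15 + j15 → |·| = √(15²+15²) = √450 ≈ 21.213, ∠ = arctan(15/15) ≈ 45.00°
pole (s+4): 4 + j15 → |·| = √(4²+15²) = √241 ≈ 15.524, ∠ = arctan(15/4) ≈ 75.07°
∠L = 45.00° − 75.07° = -30.07°

-30.1°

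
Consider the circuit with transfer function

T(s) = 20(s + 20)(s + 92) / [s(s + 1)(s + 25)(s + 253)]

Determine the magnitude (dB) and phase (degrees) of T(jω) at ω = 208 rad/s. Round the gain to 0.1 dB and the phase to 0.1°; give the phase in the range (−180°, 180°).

At s = jω = j208:
zero (s+20): 20 + j208 → |·| = √(20²+208²) = √43664 ≈ 208.96, ∠ = arctan(208/20) ≈ 84.51°
zero (s+92): 92 + j208 → |·| = √(92²+208²) = √51728 ≈ 227.44, ∠ = arctan(208/92) ≈ 66.14°
pole (s+1): 1 + j208 → |·| = √(1²+208²) = √43265 ≈ 208, ∠ = arctan(208/1) ≈ 89.72°
pole (s+25): 25 + j208 → |·| = √(25²+208²) = √43889 ≈ 209.5, ∠ = arctan(208/25) ≈ 83.15°
pole (s+253): 253 + j208 → |·| = √(253²+208²) = √107273 ≈ 327.53, ∠ = arctan(208/253) ≈ 39.42°
pole at origin: |s| = 208, ∠ = 90.00° (in denominator)
|T| = 20 · 47526 / 2.9687e+09 ≈ 0.00032018
Gain = 20 log₁₀(0.00032018) ≈ -69.89 dB
∠T = 150.65° − 302.29° = -151.64°

-69.9 dB, -151.6°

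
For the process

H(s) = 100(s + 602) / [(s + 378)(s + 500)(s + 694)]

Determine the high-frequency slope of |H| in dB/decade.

-40 dB/decade

Each pole contributes −20 dB/decade at high frequency; each zero contributes +20 dB/decade.
Net: 1 zero(s) − 3 pole(s) → -40 dB/decade.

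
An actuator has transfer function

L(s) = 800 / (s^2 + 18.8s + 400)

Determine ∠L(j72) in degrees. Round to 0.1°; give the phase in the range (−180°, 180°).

At s = jω = j72:
quadratic: (j72)² + 18.8·j72 + 400 = -4784 + j1353.6 → |·| ≈ 4971.8, ∠ ≈ 164.20°
∠L = 0.00° − 164.20° = -164.20°

-164.2°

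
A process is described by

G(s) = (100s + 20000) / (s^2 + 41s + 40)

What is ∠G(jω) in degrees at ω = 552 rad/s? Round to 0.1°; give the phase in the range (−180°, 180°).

-105.7°

Substitute s = j552:
Numerator: 100(j552) + 20000 = 20000 + j55200
Denominator: (j552)^2 + 41(j552) + 40 = -304664 + j22632
|N| = √(20000² + 55200²) ≈ 58711, ∠N ≈ 70.08°
|D| = √(304664² + 22632²) ≈ 3.055e+05, ∠D ≈ 175.75°
∠G = 70.08° − 175.75° = -105.67°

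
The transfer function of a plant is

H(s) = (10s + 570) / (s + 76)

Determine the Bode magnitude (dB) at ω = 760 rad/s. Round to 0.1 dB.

20.0 dB

Substitute s = j760:
Numerator: 10(j760) + 570 = 570 + j7600
Denominator: (j760) + 76 = 76 + j760
|N| = √(570² + 7600²) ≈ 7621.3, ∠N ≈ 85.71°
|D| = √(76² + 760²) ≈ 763.79, ∠D ≈ 84.29°
|H| = 7621.3 / 763.79 ≈ 9.9783
Gain = 20 log₁₀(9.9783) ≈ 19.98 dB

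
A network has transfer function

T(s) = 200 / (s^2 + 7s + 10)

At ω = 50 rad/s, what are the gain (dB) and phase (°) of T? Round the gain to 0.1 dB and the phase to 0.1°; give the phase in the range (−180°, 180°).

-22.0 dB, -172.0°

Substitute s = j50:
Numerator: 200 = 200 + j0
Denominator: (j50)^2 + 7(j50) + 10 = -2490 + j350
|N| = √(200² + 0²) ≈ 200, ∠N ≈ 0.00°
|D| = √(2490² + 350²) ≈ 2514.5, ∠D ≈ 172.00°
|T| = 200 / 2514.5 ≈ 0.079539
Gain = 20 log₁₀(0.079539) ≈ -21.99 dB
∠T = 0.00° − 172.00° = -172.00°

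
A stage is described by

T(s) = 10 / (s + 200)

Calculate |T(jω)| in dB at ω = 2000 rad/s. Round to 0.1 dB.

-46.1 dB

Substitute s = j2000:
Numerator: 10 = 10 + j0
Denominator: (j2000) + 200 = 200 + j2000
|N| = √(10² + 0²) ≈ 10, ∠N ≈ 0.00°
|D| = √(200² + 2000²) ≈ 2010, ∠D ≈ 84.29°
|T| = 10 / 2010 ≈ 0.0049751
Gain = 20 log₁₀(0.0049751) ≈ -46.06 dB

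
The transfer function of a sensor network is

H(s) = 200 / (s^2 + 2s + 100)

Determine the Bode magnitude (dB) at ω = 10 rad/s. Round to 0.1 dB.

At s = jω = j10:
quadratic: (j10)² + 2·j10 + 100 = 0 + j20 → |·| ≈ 20, ∠ ≈ 90.00°
|H| = 200 / 20 ≈ 10
Gain = 20 log₁₀(10) ≈ 20.00 dB

20.0 dB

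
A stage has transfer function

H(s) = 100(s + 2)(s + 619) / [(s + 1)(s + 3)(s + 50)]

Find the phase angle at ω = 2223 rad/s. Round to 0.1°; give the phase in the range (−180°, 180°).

-104.2°

At s = jω = j2223:
zero (s+2): 2 + j2223 → |·| = √(2²+2223²) = √4941733 ≈ 2223, ∠ = arctan(2223/2) ≈ 89.95°
zero (s+619): 619 + j2223 → |·| = √(619²+2223²) = √5324890 ≈ 2307.6, ∠ = arctan(2223/619) ≈ 74.44°
pole (s+1): 1 + j2223 → |·| = √(1²+2223²) = √4941730 ≈ 2223, ∠ = arctan(2223/1) ≈ 89.97°
pole (s+3): 3 + j2223 → |·| = √(3²+2223²) = √4941738 ≈ 2223, ∠ = arctan(2223/3) ≈ 89.92°
pole (s+50): 50 + j2223 → |·| = √(50²+2223²) = √4944229 ≈ 2223.6, ∠ = arctan(2223/50) ≈ 88.71°
∠H = 164.39° − 268.60° = -104.21°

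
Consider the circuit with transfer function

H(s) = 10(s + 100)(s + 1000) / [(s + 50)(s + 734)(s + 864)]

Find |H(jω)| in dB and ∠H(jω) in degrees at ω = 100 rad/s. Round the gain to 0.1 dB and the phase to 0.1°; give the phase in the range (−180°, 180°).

At s = jω = j100:
zero (s+100): 100 + j100 → |·| = √(100²+100²) = √20000 ≈ 141.42, ∠ = arctan(100/100) ≈ 45.00°
zero (s+1000): 1000 + j100 → |·| = √(1000²+100²) = √1010000 ≈ 1005, ∠ = arctan(100/1000) ≈ 5.71°
pole (s+50): 50 + j100 → |·| = √(50²+100²) = √12500 ≈ 111.8, ∠ = arctan(100/50) ≈ 63.43°
pole (s+734): 734 + j100 → |·| = √(734²+100²) = √548756 ≈ 740.78, ∠ = arctan(100/734) ≈ 7.76°
pole (s+864): 864 + j100 → |·| = √(864²+100²) = √756496 ≈ 869.77, ∠ = arctan(100/864) ≈ 6.60°
|H| = 10 · 1.4213e+05 / 7.2034e+07 ≈ 0.019731
Gain = 20 log₁₀(0.019731) ≈ -34.10 dB
∠H = 50.71° − 77.79° = -27.08°

-34.1 dB, -27.1°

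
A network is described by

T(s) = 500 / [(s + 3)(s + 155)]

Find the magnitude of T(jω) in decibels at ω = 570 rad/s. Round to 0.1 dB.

At s = jω = j570:
pole (s+3): 3 + j570 → |·| = √(3²+570²) = √324909 ≈ 570.01, ∠ = arctan(570/3) ≈ 89.70°
pole (s+155): 155 + j570 → |·| = √(155²+570²) = √348925 ≈ 590.7, ∠ = arctan(570/155) ≈ 74.79°
|T| = 500 / 3.367e+05 ≈ 0.001485
Gain = 20 log₁₀(0.001485) ≈ -56.57 dB

-56.6 dB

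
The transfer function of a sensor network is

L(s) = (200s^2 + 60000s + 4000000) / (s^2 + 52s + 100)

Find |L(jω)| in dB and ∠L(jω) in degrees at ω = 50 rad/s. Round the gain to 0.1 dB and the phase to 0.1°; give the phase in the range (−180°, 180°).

Substitute s = j50:
Numerator: 200(j50)^2 + 60000(j50) + 4000000 = 3500000 + j3000000
Denominator: (j50)^2 + 52(j50) + 100 = -2400 + j2600
|N| = √(3500000² + 3000000²) ≈ 4.6098e+06, ∠N ≈ 40.60°
|D| = √(2400² + 2600²) ≈ 3538.4, ∠D ≈ 132.71°
|L| = 4.6098e+06 / 3538.4 ≈ 1302.8
Gain = 20 log₁₀(1302.8) ≈ 62.30 dB
∠L = 40.60° − 132.71° = -92.11°

62.3 dB, -92.1°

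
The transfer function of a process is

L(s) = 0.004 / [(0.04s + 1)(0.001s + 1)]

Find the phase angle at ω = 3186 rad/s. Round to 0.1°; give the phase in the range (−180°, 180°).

-162.1°

At ω = 3186 rad/s:
pole (1 + j3186·0.04) = 1 + j127.44 → |·| ≈ 127.44, ∠ ≈ 89.55°
pole (1 + j3186·0.001) = 1 + j3.186 → |·| ≈ 3.3393, ∠ ≈ 72.57°
∠L = (0°) − (89.55° + 72.57°) = -162.12°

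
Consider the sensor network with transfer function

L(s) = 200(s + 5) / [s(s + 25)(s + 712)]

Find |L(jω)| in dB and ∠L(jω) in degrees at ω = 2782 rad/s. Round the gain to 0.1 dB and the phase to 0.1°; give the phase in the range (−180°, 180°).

At s = jω = j2782:
zero (s+5): 5 + j2782 → |·| = √(5²+2782²) = √7739549 ≈ 2782, ∠ = arctan(2782/5) ≈ 89.90°
pole (s+25): 25 + j2782 → |·| = √(25²+2782²) = √7740149 ≈ 2782.1, ∠ = arctan(2782/25) ≈ 89.49°
pole (s+712): 712 + j2782 → |·| = √(712²+2782²) = √8246468 ≈ 2871.7, ∠ = arctan(2782/712) ≈ 75.64°
pole at origin: |s| = 2782, ∠ = 90.00° (in denominator)
|L| = 200 · 2782 / 2.2226e+10 ≈ 2.5034e-05
Gain = 20 log₁₀(2.5034e-05) ≈ -92.03 dB
∠L = 89.90° − 255.13° = -165.23°

-92.0 dB, -165.2°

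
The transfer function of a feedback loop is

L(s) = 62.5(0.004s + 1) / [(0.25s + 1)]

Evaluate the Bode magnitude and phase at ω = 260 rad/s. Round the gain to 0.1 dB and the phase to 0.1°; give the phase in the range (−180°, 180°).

At ω = 260 rad/s:
zero (1 + j260·0.004) = 1 + j1.04 → |·| ≈ 1.4428, ∠ ≈ 46.12°
pole (1 + j260·0.25) = 1 + j65 → |·| ≈ 65.008, ∠ ≈ 89.12°
|L| = 62.5 · 1.4428 / (65.008) ≈ 1.3871
Gain = 20 log₁₀(1.3871) ≈ 2.84 dB
∠L = (46.12°) − (89.12°) = -43.00°

2.8 dB, -43.0°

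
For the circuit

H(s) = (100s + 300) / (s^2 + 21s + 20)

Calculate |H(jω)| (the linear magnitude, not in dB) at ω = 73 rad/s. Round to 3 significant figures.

Substitute s = j73:
Numerator: 100(j73) + 300 = 300 + j7300
Denominator: (j73)^2 + 21(j73) + 20 = -5309 + j1533
|N| = √(300² + 7300²) ≈ 7306.2, ∠N ≈ 87.65°
|D| = √(5309² + 1533²) ≈ 5525.9, ∠D ≈ 163.89°
|H| = 7306.2 / 5525.9 ≈ 1.3222

1.32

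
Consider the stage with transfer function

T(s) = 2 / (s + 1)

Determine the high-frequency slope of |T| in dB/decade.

-20 dB/decade

Each pole contributes −20 dB/decade at high frequency; each zero contributes +20 dB/decade.
Net: 0 zero(s) − 1 pole(s) → -20 dB/decade.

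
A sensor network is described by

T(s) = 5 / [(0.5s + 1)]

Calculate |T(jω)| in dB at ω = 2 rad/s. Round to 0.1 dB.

At ω = 2 rad/s:
pole (1 + j2·0.5) = 1 + j1 → |·| ≈ 1.4142, ∠ ≈ 45.00°
|T| = 5 · 1 / (1.4142) ≈ 3.5356
Gain = 20 log₁₀(3.5356) ≈ 10.97 dB

11.0 dB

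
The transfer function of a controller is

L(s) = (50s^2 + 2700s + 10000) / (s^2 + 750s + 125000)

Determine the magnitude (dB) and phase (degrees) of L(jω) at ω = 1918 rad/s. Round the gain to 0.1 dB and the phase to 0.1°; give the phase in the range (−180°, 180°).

33.6 dB, 20.4°

Substitute s = j1918:
Numerator: 50(j1918)^2 + 2700(j1918) + 10000 = -183926200 + j5178600
Denominator: (j1918)^2 + 750(j1918) + 125000 = -3553724 + j1438500
|N| = √(183926200² + 5178600²) ≈ 1.84e+08, ∠N ≈ 178.39°
|D| = √(3553724² + 1438500²) ≈ 3.8338e+06, ∠D ≈ 157.96°
|L| = 1.84e+08 / 3.8338e+06 ≈ 47.994
Gain = 20 log₁₀(47.994) ≈ 33.62 dB
∠L = 178.39° − 157.96° = 20.43°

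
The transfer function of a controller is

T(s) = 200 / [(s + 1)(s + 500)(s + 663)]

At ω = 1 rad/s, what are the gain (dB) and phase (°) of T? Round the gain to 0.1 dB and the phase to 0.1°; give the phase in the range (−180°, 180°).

At s = jω = j1:
pole (s+1): 1 + j1 → |·| = √(1²+1²) = √2 ≈ 1.4142, ∠ = arctan(1/1) ≈ 45.00°
pole (s+500): 500 + j1 → |·| = √(500²+1²) = √250001 ≈ 500, ∠ = arctan(1/500) ≈ 0.11°
pole (s+663): 663 + j1 → |·| = √(663²+1²) = √439570 ≈ 663, ∠ = arctan(1/663) ≈ 0.09°
|T| = 200 / 4.6881e+05 ≈ 0.00042661
Gain = 20 log₁₀(0.00042661) ≈ -67.40 dB
∠T = 0.00° − 45.20° = -45.20°

-67.4 dB, -45.2°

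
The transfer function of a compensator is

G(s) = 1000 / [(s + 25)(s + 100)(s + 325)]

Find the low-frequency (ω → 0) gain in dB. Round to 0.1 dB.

G(0) = 1000 / (25·100·325) ≈ 0.0012308
20 log₁₀(0.0012308) ≈ -58.20 dB

-58.2 dB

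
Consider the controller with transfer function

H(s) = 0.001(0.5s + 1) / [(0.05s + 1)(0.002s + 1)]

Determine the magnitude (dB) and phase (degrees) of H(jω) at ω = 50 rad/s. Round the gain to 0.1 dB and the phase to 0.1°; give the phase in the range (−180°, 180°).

-40.7 dB, 13.8°

At ω = 50 rad/s:
zero (1 + j50·0.5) = 1 + j25 → |·| ≈ 25.02, ∠ ≈ 87.71°
pole (1 + j50·0.05) = 1 + j2.5 → |·| ≈ 2.6926, ∠ ≈ 68.20°
pole (1 + j50·0.002) = 1 + j0.1 → |·| ≈ 1.005, ∠ ≈ 5.71°
|H| = 0.001 · 25.02 / (2.6926 · 1.005) ≈ 0.0092459
Gain = 20 log₁₀(0.0092459) ≈ -40.68 dB
∠H = (87.71°) − (68.20° + 5.71°) = 13.80°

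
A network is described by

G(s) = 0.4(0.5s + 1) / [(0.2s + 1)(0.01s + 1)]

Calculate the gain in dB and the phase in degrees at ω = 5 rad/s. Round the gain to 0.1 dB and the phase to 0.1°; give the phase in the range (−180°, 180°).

-2.4 dB, 20.3°

At ω = 5 rad/s:
zero (1 + j5·0.5) = 1 + j2.5 → |·| ≈ 2.6926, ∠ ≈ 68.20°
pole (1 + j5·0.2) = 1 + j1 → |·| ≈ 1.4142, ∠ ≈ 45.00°
pole (1 + j5·0.01) = 1 + j0.05 → |·| ≈ 1.0012, ∠ ≈ 2.86°
|G| = 0.4 · 2.6926 / (1.4142 · 1.0012) ≈ 0.76068
Gain = 20 log₁₀(0.76068) ≈ -2.38 dB
∠G = (68.20°) − (45.00° + 2.86°) = 20.34°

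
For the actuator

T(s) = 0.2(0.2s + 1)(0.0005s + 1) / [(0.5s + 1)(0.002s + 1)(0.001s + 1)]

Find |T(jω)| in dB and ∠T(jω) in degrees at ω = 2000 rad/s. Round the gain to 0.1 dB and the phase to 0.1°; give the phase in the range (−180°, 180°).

At ω = 2000 rad/s:
zero (1 + j2000·0.2) = 1 + j400 → |·| ≈ 400, ∠ ≈ 89.86°
zero (1 + j2000·0.0005) = 1 + j1 → |·| ≈ 1.4142, ∠ ≈ 45.00°
pole (1 + j2000·0.5) = 1 + j1000 → |·| ≈ 1000, ∠ ≈ 89.94°
pole (1 + j2000·0.002) = 1 + j4 → |·| ≈ 4.1231, ∠ ≈ 75.96°
pole (1 + j2000·0.001) = 1 + j2 → |·| ≈ 2.2361, ∠ ≈ 63.43°
|T| = 0.2 · 400 · 1.4142 / (1000 · 4.1231 · 2.2361) ≈ 0.012271
Gain = 20 log₁₀(0.012271) ≈ -38.22 dB
∠T = (89.86° + 45.00°) − (89.94° + 75.96° + 63.43°) = -94.47°

-38.2 dB, -94.5°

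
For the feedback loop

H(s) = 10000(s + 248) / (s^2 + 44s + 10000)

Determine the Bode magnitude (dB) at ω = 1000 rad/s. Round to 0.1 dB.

20.3 dB

At s = jω = j1000:
zero (s+248): 248 + j1000 → |·| = √(248²+1000²) = √1061504 ≈ 1030.3, ∠ = arctan(1000/248) ≈ 76.07°
quadratic: (j1000)² + 44·j1000 + 10000 = -990000 + j44000 → |·| ≈ 9.9098e+05, ∠ ≈ 177.46°
|H| = 10000 · 1030.3 / 9.9098e+05 ≈ 10.397
Gain = 20 log₁₀(10.397) ≈ 20.34 dB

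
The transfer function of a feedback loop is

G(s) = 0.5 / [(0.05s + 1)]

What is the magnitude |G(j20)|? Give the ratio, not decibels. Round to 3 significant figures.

0.354

At ω = 20 rad/s:
pole (1 + j20·0.05) = 1 + j1 → |·| ≈ 1.4142, ∠ ≈ 45.00°
|G| = 0.5 · 1 / (1.4142) ≈ 0.35356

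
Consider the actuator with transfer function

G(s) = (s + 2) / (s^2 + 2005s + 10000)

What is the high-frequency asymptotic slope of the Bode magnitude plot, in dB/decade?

-20 dB/decade

Each pole contributes −20 dB/decade at high frequency; each zero contributes +20 dB/decade.
Net: 1 zero(s) − 2 pole(s) → -20 dB/decade.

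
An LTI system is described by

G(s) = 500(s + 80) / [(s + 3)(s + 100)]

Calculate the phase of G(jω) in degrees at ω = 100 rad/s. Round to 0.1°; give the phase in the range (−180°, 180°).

At s = jω = j100:
zero (s+80): 80 + j100 → |·| = √(80²+100²) = √16400 ≈ 128.06, ∠ = arctan(100/80) ≈ 51.34°
pole (s+3): 3 + j100 → |·| = √(3²+100²) = √10009 ≈ 100.04, ∠ = arctan(100/3) ≈ 88.28°
pole (s+100): 100 + j100 → |·| = √(100²+100²) = √20000 ≈ 141.42, ∠ = arctan(100/100) ≈ 45.00°
∠G = 51.34° − 133.28° = -81.94°

-81.9°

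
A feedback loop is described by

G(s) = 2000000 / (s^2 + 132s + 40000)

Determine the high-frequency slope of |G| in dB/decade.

Each pole contributes −20 dB/decade at high frequency; each zero contributes +20 dB/decade.
Net: 0 zero(s) − 2 pole(s) → -40 dB/decade.

-40 dB/decade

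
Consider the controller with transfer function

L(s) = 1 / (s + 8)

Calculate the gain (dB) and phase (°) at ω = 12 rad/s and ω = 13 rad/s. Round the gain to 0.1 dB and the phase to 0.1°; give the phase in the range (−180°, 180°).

ω = 12: -23.2 dB, -56.3°; ω = 13: -23.7 dB, -58.4°

At s = jω = j12:
pole (s+8): 8 + j12 → |·| = √(8²+12²) = √208 ≈ 14.422, ∠ = arctan(12/8) ≈ 56.31°
|L| = 1 / 14.422 ≈ 0.069339
Gain = 20 log₁₀(0.069339) ≈ -23.18 dB
∠L = 0.00° − 56.31° = -56.31°

At s = jω = j13:
pole (s+8): 8 + j13 → |·| = √(8²+13²) = √233 ≈ 15.264, ∠ = arctan(13/8) ≈ 58.39°
|L| = 1 / 15.264 ≈ 0.065514
Gain = 20 log₁₀(0.065514) ≈ -23.67 dB
∠L = 0.00° − 58.39° = -58.39°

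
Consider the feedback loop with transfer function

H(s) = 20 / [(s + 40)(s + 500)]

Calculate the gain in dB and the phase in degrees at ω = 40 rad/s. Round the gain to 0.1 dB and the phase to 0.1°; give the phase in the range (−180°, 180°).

At s = jω = j40:
pole (s+40): 40 + j40 → |·| = √(40²+40²) = √3200 ≈ 56.569, ∠ = arctan(40/40) ≈ 45.00°
pole (s+500): 500 + j40 → |·| = √(500²+40²) = √251600 ≈ 501.6, ∠ = arctan(40/500) ≈ 4.57°
|H| = 20 / 28375 ≈ 0.00070485
Gain = 20 log₁₀(0.00070485) ≈ -63.04 dB
∠H = 0.00° − 49.57° = -49.57°

-63.0 dB, -49.6°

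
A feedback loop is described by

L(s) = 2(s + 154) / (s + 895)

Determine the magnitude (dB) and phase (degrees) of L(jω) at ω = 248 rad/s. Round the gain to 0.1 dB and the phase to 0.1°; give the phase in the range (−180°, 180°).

At s = jω = j248:
zero (s+154): 154 + j248 → |·| = √(154²+248²) = √85220 ≈ 291.92, ∠ = arctan(248/154) ≈ 58.16°
pole (s+895): 895 + j248 → |·| = √(895²+248²) = √862529 ≈ 928.72, ∠ = arctan(248/895) ≈ 15.49°
|L| = 2 · 291.92 / 928.72 ≈ 0.62865
Gain = 20 log₁₀(0.62865) ≈ -4.03 dB
∠L = 58.16° − 15.49° = 42.67°

-4.0 dB, 42.7°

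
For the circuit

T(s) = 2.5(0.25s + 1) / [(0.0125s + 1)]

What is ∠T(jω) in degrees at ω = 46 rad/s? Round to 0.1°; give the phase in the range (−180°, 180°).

55.1°

At ω = 46 rad/s:
zero (1 + j46·0.25) = 1 + j11.5 → |·| ≈ 11.543, ∠ ≈ 85.03°
pole (1 + j46·0.0125) = 1 + j0.575 → |·| ≈ 1.1535, ∠ ≈ 29.90°
∠T = (85.03°) − (29.90°) = 55.13°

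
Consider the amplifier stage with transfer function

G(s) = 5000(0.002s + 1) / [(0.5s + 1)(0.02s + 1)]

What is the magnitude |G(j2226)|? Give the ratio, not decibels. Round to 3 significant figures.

At ω = 2226 rad/s:
zero (1 + j2226·0.002) = 1 + j4.452 → |·| ≈ 4.5629, ∠ ≈ 77.34°
pole (1 + j2226·0.5) = 1 + j1113 → |·| ≈ 1113, ∠ ≈ 89.95°
pole (1 + j2226·0.02) = 1 + j44.52 → |·| ≈ 44.531, ∠ ≈ 88.71°
|G| = 5000 · 4.5629 / (1113 · 44.531) ≈ 0.46031

0.460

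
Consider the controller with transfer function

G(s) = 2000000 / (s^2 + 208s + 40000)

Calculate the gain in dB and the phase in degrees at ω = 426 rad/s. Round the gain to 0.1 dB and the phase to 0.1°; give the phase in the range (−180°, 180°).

At s = jω = j426:
quadratic: (j426)² + 208·j426 + 40000 = -141476 + j88608 → |·| ≈ 1.6693e+05, ∠ ≈ 147.94°
|G| = 2000000 / 1.6693e+05 ≈ 11.981
Gain = 20 log₁₀(11.981) ≈ 21.57 dB
∠G = 0.00° − 147.94° = -147.94°

21.6 dB, -147.9°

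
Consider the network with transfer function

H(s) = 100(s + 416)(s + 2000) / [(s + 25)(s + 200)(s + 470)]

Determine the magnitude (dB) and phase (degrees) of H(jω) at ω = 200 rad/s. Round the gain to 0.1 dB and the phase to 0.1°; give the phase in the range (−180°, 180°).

10.1 dB, -119.5°

At s = jω = j200:
zero (s+416): 416 + j200 → |·| = √(416²+200²) = √213056 ≈ 461.58, ∠ = arctan(200/416) ≈ 25.68°
zero (s+2000): 2000 + j200 → |·| = √(2000²+200²) = √4040000 ≈ 2010, ∠ = arctan(200/2000) ≈ 5.71°
pole (s+25): 25 + j200 → |·| = √(25²+200²) = √40625 ≈ 201.56, ∠ = arctan(200/25) ≈ 82.87°
pole (s+200): 200 + j200 → |·| = √(200²+200²) = √80000 ≈ 282.84, ∠ = arctan(200/200) ≈ 45.00°
pole (s+470): 470 + j200 → |·| = √(470²+200²) = √260900 ≈ 510.78, ∠ = arctan(200/470) ≈ 23.05°
|H| = 100 · 9.2778e+05 / 2.9119e+07 ≈ 3.1862
Gain = 20 log₁₀(3.1862) ≈ 10.07 dB
∠H = 31.39° − 150.92° = -119.53°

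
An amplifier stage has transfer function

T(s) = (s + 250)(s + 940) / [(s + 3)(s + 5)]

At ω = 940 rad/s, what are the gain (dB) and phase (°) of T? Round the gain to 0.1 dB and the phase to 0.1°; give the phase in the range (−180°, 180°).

3.3 dB, -59.4°

At s = jω = j940:
zero (s+250): 250 + j940 → |·| = √(250²+940²) = √946100 ≈ 972.68, ∠ = arctan(940/250) ≈ 75.11°
zero (s+940): 940 + j940 → |·| = √(940²+940²) = √1767200 ≈ 1329.4, ∠ = arctan(940/940) ≈ 45.00°
pole (s+3): 3 + j940 → |·| = √(3²+940²) = √883609 ≈ 940, ∠ = arctan(940/3) ≈ 89.82°
pole (s+5): 5 + j940 → |·| = √(5²+940²) = √883625 ≈ 940.01, ∠ = arctan(940/5) ≈ 89.70°
|T| = 1 · 1.2931e+06 / 8.8361e+05 ≈ 1.4634
Gain = 20 log₁₀(1.4634) ≈ 3.31 dB
∠T = 120.11° − 179.52° = -59.41°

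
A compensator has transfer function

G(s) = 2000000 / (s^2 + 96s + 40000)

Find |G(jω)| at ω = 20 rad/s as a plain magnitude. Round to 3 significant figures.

At s = jω = j20:
quadratic: (j20)² + 96·j20 + 40000 = 39600 + j1920 → |·| ≈ 39647, ∠ ≈ 2.78°
|G| = 2000000 / 39647 ≈ 50.445

50.4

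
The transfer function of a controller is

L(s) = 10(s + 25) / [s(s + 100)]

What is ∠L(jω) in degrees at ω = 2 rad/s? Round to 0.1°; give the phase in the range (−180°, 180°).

At s = jω = j2:
zero (s+25): 25 + j2 → |·| = √(25²+2²) = √629 ≈ 25.08, ∠ = arctan(2/25) ≈ 4.57°
pole (s+100): 100 + j2 → |·| = √(100²+2²) = √10004 ≈ 100.02, ∠ = arctan(2/100) ≈ 1.15°
pole at origin: |s| = 2, ∠ = 90.00° (in denominator)
∠L = 4.57° − 91.15° = -86.58°

-86.6°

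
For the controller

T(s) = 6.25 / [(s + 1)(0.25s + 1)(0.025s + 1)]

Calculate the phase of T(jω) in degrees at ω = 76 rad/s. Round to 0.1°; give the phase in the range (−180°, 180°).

At ω = 76 rad/s:
pole (1 + j76·1) = 1 + j76 → |·| ≈ 76.007, ∠ ≈ 89.25°
pole (1 + j76·0.25) = 1 + j19 → |·| ≈ 19.026, ∠ ≈ 86.99°
pole (1 + j76·0.025) = 1 + j1.9 → |·| ≈ 2.1471, ∠ ≈ 62.24°
∠T = (0°) − (89.25° + 86.99° + 62.24°) = -238.48° ≡ 121.52° (principal value)

121.5°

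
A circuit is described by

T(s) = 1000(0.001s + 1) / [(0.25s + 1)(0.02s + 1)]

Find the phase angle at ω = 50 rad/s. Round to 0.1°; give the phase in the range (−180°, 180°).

At ω = 50 rad/s:
zero (1 + j50·0.001) = 1 + j0.05 → |·| ≈ 1.0012, ∠ ≈ 2.86°
pole (1 + j50·0.25) = 1 + j12.5 → |·| ≈ 12.54, ∠ ≈ 85.43°
pole (1 + j50·0.02) = 1 + j1 → |·| ≈ 1.4142, ∠ ≈ 45.00°
∠T = (2.86°) − (85.43° + 45.00°) = -127.57°

-127.6°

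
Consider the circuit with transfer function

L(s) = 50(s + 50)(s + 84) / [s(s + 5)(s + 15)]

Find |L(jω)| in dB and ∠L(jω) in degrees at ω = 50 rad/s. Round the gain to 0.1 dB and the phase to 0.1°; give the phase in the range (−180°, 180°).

At s = jω = j50:
zero (s+50): 50 + j50 → |·| = √(50²+50²) = √5000 ≈ 70.711, ∠ = arctan(50/50) ≈ 45.00°
zero (s+84): 84 + j50 → |·| = √(84²+50²) = √9556 ≈ 97.755, ∠ = arctan(50/84) ≈ 30.76°
pole (s+5): 5 + j50 → |·| = √(5²+50²) = √2525 ≈ 50.249, ∠ = arctan(50/5) ≈ 84.29°
pole (s+15): 15 + j50 → |·| = √(15²+50²) = √2725 ≈ 52.202, ∠ = arctan(50/15) ≈ 73.30°
pole at origin: |s| = 50, ∠ = 90.00° (in denominator)
|L| = 50 · 6912.4 / 1.3115e+05 ≈ 2.6353
Gain = 20 log₁₀(2.6353) ≈ 8.42 dB
∠L = 75.76° − 247.59° = -171.83°

8.4 dB, -171.8°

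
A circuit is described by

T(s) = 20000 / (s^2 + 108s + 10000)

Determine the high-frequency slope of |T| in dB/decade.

-40 dB/decade

Each pole contributes −20 dB/decade at high frequency; each zero contributes +20 dB/decade.
Net: 0 zero(s) − 2 pole(s) → -40 dB/decade.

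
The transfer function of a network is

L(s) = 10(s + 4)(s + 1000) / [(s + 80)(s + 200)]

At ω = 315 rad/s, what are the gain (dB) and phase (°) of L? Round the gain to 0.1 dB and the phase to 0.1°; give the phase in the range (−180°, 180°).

At s = jω = j315:
zero (s+4): 4 + j315 → |·| = √(4²+315²) = √99241 ≈ 315.03, ∠ = arctan(315/4) ≈ 89.27°
zero (s+1000): 1000 + j315 → |·| = √(1000²+315²) = √1099225 ≈ 1048.4, ∠ = arctan(315/1000) ≈ 17.48°
pole (s+80): 80 + j315 → |·| = √(80²+315²) = √105625 ≈ 325, ∠ = arctan(315/80) ≈ 75.75°
pole (s+200): 200 + j315 → |·| = √(200²+315²) = √139225 ≈ 373.13, ∠ = arctan(315/200) ≈ 57.59°
|L| = 10 · 3.3028e+05 / 1.2127e+05 ≈ 27.235
Gain = 20 log₁₀(27.235) ≈ 28.70 dB
∠L = 106.75° − 133.34° = -26.59°

28.7 dB, -26.6°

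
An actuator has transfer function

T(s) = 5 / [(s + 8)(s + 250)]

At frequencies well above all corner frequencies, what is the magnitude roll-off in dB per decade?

Each pole contributes −20 dB/decade at high frequency; each zero contributes +20 dB/decade.
Net: 0 zero(s) − 2 pole(s) → -40 dB/decade.

-40 dB/decade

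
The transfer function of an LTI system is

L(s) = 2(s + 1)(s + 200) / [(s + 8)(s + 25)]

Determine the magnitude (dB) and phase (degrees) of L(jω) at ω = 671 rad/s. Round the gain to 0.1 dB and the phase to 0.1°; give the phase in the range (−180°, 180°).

At s = jω = j671:
zero (s+1): 1 + j671 → |·| = √(1²+671²) = √450242 ≈ 671, ∠ = arctan(671/1) ≈ 89.91°
zero (s+200): 200 + j671 → |·| = √(200²+671²) = √490241 ≈ 700.17, ∠ = arctan(671/200) ≈ 73.40°
pole (s+8): 8 + j671 → |·| = √(8²+671²) = √450305 ≈ 671.05, ∠ = arctan(671/8) ≈ 89.32°
pole (s+25): 25 + j671 → |·| = √(25²+671²) = √450866 ≈ 671.47, ∠ = arctan(671/25) ≈ 87.87°
|L| = 2 · 4.6981e+05 / 4.5059e+05 ≈ 2.0853
Gain = 20 log₁₀(2.0853) ≈ 6.38 dB
∠L = 163.31° − 177.19° = -13.88°

6.4 dB, -13.9°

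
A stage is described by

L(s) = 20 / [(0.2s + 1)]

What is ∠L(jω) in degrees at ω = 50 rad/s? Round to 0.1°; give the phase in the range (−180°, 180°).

-84.3°

At ω = 50 rad/s:
pole (1 + j50·0.2) = 1 + j10 → |·| ≈ 10.05, ∠ ≈ 84.29°
∠L = (0°) − (84.29°) = -84.29°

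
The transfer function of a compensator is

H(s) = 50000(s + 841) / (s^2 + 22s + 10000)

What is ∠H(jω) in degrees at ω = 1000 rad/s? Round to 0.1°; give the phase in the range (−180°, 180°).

-128.8°

At s = jω = j1000:
zero (s+841): 841 + j1000 → |·| = √(841²+1000²) = √1707281 ≈ 1306.6, ∠ = arctan(1000/841) ≈ 49.94°
quadratic: (j1000)² + 22·j1000 + 10000 = -990000 + j22000 → |·| ≈ 9.9024e+05, ∠ ≈ 178.73°
∠H = 49.94° − 178.73° = -128.79°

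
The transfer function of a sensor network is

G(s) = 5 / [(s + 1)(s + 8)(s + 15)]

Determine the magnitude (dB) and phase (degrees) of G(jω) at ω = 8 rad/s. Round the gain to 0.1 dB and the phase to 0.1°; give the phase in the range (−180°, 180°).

-49.8 dB, -155.9°

At s = jω = j8:
pole (s+1): 1 + j8 → |·| = √(1²+8²) = √65 ≈ 8.0623, ∠ = arctan(8/1) ≈ 82.87°
pole (s+8): 8 + j8 → |·| = √(8²+8²) = √128 ≈ 11.314, ∠ = arctan(8/8) ≈ 45.00°
pole (s+15): 15 + j8 → |·| = √(15²+8²) = √289 ≈ 17, ∠ = arctan(8/15) ≈ 28.07°
|G| = 5 / 1550.7 ≈ 0.0032244
Gain = 20 log₁₀(0.0032244) ≈ -49.83 dB
∠G = 0.00° − 155.94° = -155.94°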